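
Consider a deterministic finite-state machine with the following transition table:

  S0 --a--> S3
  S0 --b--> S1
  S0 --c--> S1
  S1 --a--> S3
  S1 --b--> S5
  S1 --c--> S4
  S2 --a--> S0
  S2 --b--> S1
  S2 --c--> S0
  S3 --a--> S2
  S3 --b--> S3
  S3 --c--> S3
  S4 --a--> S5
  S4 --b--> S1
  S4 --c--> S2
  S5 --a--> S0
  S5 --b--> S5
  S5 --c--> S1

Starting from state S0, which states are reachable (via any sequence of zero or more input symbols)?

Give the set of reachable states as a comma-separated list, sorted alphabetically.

BFS from S0:
  visit S0: S0--a-->S3 (new), S0--b-->S1 (new), S0--c-->S1 (seen)
  visit S3: S3--a-->S2 (new), S3--b-->S3 (seen), S3--c-->S3 (seen)
  visit S1: S1--a-->S3 (seen), S1--b-->S5 (new), S1--c-->S4 (new)
  visit S2: S2--a-->S0 (seen), S2--b-->S1 (seen), S2--c-->S0 (seen)
  visit S5: S5--a-->S0 (seen), S5--b-->S5 (seen), S5--c-->S1 (seen)
  visit S4: S4--a-->S5 (seen), S4--b-->S1 (seen), S4--c-->S2 (seen)

Answer: S0, S1, S2, S3, S4, S5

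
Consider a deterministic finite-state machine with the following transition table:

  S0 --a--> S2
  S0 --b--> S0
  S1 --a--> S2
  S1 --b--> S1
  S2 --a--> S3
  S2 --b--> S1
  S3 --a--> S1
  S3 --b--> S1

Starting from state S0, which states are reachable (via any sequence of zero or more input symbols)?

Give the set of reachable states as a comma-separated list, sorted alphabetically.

Answer: S0, S1, S2, S3

Derivation:
BFS from S0:
  visit S0: S0--a-->S2 (new), S0--b-->S0 (seen)
  visit S2: S2--a-->S3 (new), S2--b-->S1 (new)
  visit S3: S3--a-->S1 (seen), S3--b-->S1 (seen)
  visit S1: S1--a-->S2 (seen), S1--b-->S1 (seen)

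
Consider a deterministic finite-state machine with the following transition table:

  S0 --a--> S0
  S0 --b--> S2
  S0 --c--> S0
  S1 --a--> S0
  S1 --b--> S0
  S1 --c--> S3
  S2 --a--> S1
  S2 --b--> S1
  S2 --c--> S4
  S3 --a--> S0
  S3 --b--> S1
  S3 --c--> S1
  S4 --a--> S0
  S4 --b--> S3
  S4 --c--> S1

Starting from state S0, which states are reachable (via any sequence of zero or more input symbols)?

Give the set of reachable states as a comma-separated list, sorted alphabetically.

BFS from S0:
  visit S0: S0--a-->S0 (seen), S0--b-->S2 (new), S0--c-->S0 (seen)
  visit S2: S2--a-->S1 (new), S2--b-->S1 (seen), S2--c-->S4 (new)
  visit S1: S1--a-->S0 (seen), S1--b-->S0 (seen), S1--c-->S3 (new)
  visit S4: S4--a-->S0 (seen), S4--b-->S3 (seen), S4--c-->S1 (seen)
  visit S3: S3--a-->S0 (seen), S3--b-->S1 (seen), S3--c-->S1 (seen)

Answer: S0, S1, S2, S3, S4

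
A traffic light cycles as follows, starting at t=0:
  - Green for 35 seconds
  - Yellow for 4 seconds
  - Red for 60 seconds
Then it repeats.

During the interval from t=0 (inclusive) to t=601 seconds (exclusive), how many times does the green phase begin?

Answer: 7

Derivation:
Cycle = 35+4+60 = 99s
green phase starts at t = k*99 + 0 for k=0,1,2,...
Need k*99+0 < 601 → k < 6.071
k ∈ {0, ..., 6} → 7 starts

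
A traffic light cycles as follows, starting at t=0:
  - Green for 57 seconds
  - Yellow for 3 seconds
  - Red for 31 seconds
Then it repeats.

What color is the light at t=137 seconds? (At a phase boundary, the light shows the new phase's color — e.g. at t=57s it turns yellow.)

Answer: green

Derivation:
Cycle length = 57 + 3 + 31 = 91s
t = 137, phase_t = 137 mod 91 = 46
46 < 57 (green end) → GREEN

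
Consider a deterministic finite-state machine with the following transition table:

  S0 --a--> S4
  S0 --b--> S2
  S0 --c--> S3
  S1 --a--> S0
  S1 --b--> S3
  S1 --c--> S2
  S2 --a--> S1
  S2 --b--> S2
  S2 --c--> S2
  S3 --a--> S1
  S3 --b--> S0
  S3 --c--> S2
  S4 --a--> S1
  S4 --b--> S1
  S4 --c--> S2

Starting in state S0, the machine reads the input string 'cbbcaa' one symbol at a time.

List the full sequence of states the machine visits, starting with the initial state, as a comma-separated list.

Start: S0
  read 'c': S0 --c--> S3
  read 'b': S3 --b--> S0
  read 'b': S0 --b--> S2
  read 'c': S2 --c--> S2
  read 'a': S2 --a--> S1
  read 'a': S1 --a--> S0

Answer: S0, S3, S0, S2, S2, S1, S0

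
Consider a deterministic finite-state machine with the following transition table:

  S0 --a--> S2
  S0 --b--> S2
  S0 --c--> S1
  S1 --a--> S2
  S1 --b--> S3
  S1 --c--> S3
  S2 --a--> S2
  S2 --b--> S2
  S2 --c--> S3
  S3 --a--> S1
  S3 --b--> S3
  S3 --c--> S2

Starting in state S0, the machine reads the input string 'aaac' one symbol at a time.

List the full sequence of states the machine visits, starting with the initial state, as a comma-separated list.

Answer: S0, S2, S2, S2, S3

Derivation:
Start: S0
  read 'a': S0 --a--> S2
  read 'a': S2 --a--> S2
  read 'a': S2 --a--> S2
  read 'c': S2 --c--> S3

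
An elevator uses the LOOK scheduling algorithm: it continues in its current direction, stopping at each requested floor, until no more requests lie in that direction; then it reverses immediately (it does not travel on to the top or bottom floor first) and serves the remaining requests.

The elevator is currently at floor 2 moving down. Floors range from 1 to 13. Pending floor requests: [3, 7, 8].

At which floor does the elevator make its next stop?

Current floor: 2, direction: down
Requests above: [3, 7, 8]
Requests below: []
Moving down but no requests below → reverse; nearest above is min([3, 7, 8]) = 3

Answer: 3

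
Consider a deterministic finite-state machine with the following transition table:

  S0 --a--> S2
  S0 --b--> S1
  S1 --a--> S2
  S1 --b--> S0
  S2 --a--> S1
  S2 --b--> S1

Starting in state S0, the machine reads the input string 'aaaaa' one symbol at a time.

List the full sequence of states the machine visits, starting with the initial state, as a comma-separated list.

Start: S0
  read 'a': S0 --a--> S2
  read 'a': S2 --a--> S1
  read 'a': S1 --a--> S2
  read 'a': S2 --a--> S1
  read 'a': S1 --a--> S2

Answer: S0, S2, S1, S2, S1, S2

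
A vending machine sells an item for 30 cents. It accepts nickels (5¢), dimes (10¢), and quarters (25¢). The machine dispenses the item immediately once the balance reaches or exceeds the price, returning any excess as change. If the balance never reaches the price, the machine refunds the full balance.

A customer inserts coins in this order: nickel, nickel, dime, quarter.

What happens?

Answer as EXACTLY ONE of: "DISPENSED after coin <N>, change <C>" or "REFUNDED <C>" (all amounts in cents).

Price: 30¢
Coin 1 (nickel, 5¢): balance = 5¢
Coin 2 (nickel, 5¢): balance = 10¢
Coin 3 (dime, 10¢): balance = 20¢
Coin 4 (quarter, 25¢): balance = 45¢
  → balance >= price → DISPENSE, change = 45 - 30 = 15¢

Answer: DISPENSED after coin 4, change 15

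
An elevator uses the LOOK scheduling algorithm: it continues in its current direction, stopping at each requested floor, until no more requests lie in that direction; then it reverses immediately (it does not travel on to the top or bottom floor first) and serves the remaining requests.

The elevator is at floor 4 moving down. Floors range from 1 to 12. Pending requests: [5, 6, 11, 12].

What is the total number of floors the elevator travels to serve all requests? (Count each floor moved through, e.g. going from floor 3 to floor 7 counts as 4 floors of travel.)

Start at floor 4 moving down, LOOK stop order: [5, 6, 11, 12]
  4 → 5: |5-4| = 1, total = 1
  5 → 6: |6-5| = 1, total = 2
  6 → 11: |11-6| = 5, total = 7
  11 → 12: |12-11| = 1, total = 8

Answer: 8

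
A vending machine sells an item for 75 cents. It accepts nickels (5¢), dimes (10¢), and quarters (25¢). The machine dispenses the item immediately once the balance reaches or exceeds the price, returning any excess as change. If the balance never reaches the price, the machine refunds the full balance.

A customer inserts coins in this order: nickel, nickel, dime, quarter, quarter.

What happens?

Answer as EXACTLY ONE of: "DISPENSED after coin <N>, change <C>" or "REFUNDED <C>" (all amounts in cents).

Price: 75¢
Coin 1 (nickel, 5¢): balance = 5¢
Coin 2 (nickel, 5¢): balance = 10¢
Coin 3 (dime, 10¢): balance = 20¢
Coin 4 (quarter, 25¢): balance = 45¢
Coin 5 (quarter, 25¢): balance = 70¢
All coins inserted, balance 70¢ < price 75¢ → REFUND 70¢

Answer: REFUNDED 70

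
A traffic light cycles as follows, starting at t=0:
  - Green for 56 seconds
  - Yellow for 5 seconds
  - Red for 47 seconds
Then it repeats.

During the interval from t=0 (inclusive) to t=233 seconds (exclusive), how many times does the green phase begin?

Cycle = 56+5+47 = 108s
green phase starts at t = k*108 + 0 for k=0,1,2,...
Need k*108+0 < 233 → k < 2.157
k ∈ {0, ..., 2} → 3 starts

Answer: 3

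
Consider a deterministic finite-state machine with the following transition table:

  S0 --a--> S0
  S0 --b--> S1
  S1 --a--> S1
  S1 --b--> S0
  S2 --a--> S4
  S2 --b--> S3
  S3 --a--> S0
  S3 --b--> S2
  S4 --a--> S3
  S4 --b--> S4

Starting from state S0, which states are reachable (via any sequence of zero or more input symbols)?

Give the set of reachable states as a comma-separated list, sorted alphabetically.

Answer: S0, S1

Derivation:
BFS from S0:
  visit S0: S0--a-->S0 (seen), S0--b-->S1 (new)
  visit S1: S1--a-->S1 (seen), S1--b-->S0 (seen)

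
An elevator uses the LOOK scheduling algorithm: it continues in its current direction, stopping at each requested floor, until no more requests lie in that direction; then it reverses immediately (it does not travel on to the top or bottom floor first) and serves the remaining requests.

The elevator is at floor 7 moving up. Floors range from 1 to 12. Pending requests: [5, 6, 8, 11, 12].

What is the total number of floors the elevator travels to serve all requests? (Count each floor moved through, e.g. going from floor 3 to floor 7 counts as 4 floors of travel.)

Answer: 12

Derivation:
Start at floor 7 moving up, LOOK stop order: [8, 11, 12, 6, 5]
  7 → 8: |8-7| = 1, total = 1
  8 → 11: |11-8| = 3, total = 4
  11 → 12: |12-11| = 1, total = 5
  12 → 6: |6-12| = 6, total = 11
  6 → 5: |5-6| = 1, total = 12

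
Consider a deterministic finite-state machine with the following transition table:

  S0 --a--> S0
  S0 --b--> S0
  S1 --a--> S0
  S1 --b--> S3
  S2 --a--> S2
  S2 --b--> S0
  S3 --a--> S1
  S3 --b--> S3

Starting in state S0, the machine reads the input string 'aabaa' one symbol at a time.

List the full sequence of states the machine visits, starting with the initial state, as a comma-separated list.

Answer: S0, S0, S0, S0, S0, S0

Derivation:
Start: S0
  read 'a': S0 --a--> S0
  read 'a': S0 --a--> S0
  read 'b': S0 --b--> S0
  read 'a': S0 --a--> S0
  read 'a': S0 --a--> S0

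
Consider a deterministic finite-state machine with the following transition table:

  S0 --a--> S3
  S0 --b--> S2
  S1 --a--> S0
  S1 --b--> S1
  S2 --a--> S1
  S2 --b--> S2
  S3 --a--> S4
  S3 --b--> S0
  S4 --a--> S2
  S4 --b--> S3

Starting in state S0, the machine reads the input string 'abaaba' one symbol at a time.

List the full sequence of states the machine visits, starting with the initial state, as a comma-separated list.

Answer: S0, S3, S0, S3, S4, S3, S4

Derivation:
Start: S0
  read 'a': S0 --a--> S3
  read 'b': S3 --b--> S0
  read 'a': S0 --a--> S3
  read 'a': S3 --a--> S4
  read 'b': S4 --b--> S3
  read 'a': S3 --a--> S4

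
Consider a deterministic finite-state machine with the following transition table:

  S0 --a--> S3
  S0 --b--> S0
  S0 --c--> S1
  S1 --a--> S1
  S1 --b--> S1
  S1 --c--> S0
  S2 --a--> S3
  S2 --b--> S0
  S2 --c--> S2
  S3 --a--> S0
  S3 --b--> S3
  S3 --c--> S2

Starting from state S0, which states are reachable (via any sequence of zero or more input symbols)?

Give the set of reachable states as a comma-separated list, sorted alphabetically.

Answer: S0, S1, S2, S3

Derivation:
BFS from S0:
  visit S0: S0--a-->S3 (new), S0--b-->S0 (seen), S0--c-->S1 (new)
  visit S3: S3--a-->S0 (seen), S3--b-->S3 (seen), S3--c-->S2 (new)
  visit S1: S1--a-->S1 (seen), S1--b-->S1 (seen), S1--c-->S0 (seen)
  visit S2: S2--a-->S3 (seen), S2--b-->S0 (seen), S2--c-->S2 (seen)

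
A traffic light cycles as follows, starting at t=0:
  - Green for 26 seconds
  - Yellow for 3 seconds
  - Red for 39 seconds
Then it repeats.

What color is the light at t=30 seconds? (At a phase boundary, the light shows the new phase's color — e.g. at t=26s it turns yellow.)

Answer: red

Derivation:
Cycle length = 26 + 3 + 39 = 68s
t = 30, phase_t = 30 mod 68 = 30
30 >= 29 → RED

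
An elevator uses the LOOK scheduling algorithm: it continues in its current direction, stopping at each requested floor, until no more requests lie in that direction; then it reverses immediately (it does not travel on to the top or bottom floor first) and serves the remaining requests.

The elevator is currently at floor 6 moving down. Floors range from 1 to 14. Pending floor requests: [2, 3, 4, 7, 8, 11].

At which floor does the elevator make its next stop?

Current floor: 6, direction: down
Requests above: [7, 8, 11]
Requests below: [2, 3, 4]
Moving down and requests lie below → nearest below is max([2, 3, 4]) = 4

Answer: 4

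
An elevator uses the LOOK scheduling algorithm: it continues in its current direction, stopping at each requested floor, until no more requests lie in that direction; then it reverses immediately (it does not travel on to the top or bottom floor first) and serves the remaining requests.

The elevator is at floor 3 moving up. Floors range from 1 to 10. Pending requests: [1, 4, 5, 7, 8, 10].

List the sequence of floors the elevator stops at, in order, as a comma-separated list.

Answer: 4, 5, 7, 8, 10, 1

Derivation:
Current: 3, moving UP
Serve above first (ascending): [4, 5, 7, 8, 10]
Then reverse, serve below (descending): [1]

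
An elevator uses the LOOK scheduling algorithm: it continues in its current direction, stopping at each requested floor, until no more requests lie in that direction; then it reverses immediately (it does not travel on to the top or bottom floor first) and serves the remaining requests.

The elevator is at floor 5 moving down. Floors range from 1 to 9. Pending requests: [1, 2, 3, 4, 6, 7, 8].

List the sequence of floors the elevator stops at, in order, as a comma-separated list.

Current: 5, moving DOWN
Serve below first (descending): [4, 3, 2, 1]
Then reverse, serve above (ascending): [6, 7, 8]

Answer: 4, 3, 2, 1, 6, 7, 8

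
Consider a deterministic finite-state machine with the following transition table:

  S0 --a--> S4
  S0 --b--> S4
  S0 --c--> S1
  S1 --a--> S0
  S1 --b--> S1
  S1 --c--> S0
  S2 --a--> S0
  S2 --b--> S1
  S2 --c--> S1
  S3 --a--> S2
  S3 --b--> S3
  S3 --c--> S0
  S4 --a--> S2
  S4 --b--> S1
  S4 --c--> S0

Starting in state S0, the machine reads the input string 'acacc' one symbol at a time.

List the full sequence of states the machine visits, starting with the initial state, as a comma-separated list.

Start: S0
  read 'a': S0 --a--> S4
  read 'c': S4 --c--> S0
  read 'a': S0 --a--> S4
  read 'c': S4 --c--> S0
  read 'c': S0 --c--> S1

Answer: S0, S4, S0, S4, S0, S1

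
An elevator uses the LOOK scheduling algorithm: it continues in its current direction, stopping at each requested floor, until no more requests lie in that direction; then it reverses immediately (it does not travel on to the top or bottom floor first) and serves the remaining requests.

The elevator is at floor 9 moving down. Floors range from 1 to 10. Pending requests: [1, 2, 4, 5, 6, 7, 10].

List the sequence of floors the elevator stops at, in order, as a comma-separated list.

Answer: 7, 6, 5, 4, 2, 1, 10

Derivation:
Current: 9, moving DOWN
Serve below first (descending): [7, 6, 5, 4, 2, 1]
Then reverse, serve above (ascending): [10]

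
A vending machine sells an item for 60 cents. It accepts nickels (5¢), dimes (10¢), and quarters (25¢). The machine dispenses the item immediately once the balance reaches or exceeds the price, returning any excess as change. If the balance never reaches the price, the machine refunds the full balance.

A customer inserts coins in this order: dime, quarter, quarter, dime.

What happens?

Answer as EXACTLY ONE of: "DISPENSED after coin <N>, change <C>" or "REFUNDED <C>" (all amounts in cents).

Price: 60¢
Coin 1 (dime, 10¢): balance = 10¢
Coin 2 (quarter, 25¢): balance = 35¢
Coin 3 (quarter, 25¢): balance = 60¢
  → balance >= price → DISPENSE, change = 60 - 60 = 0¢

Answer: DISPENSED after coin 3, change 0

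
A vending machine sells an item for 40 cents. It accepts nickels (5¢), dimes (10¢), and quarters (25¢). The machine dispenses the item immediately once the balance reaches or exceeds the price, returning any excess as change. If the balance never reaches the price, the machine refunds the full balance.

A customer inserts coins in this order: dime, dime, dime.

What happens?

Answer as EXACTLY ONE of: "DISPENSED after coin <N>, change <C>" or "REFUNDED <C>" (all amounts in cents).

Price: 40¢
Coin 1 (dime, 10¢): balance = 10¢
Coin 2 (dime, 10¢): balance = 20¢
Coin 3 (dime, 10¢): balance = 30¢
All coins inserted, balance 30¢ < price 40¢ → REFUND 30¢

Answer: REFUNDED 30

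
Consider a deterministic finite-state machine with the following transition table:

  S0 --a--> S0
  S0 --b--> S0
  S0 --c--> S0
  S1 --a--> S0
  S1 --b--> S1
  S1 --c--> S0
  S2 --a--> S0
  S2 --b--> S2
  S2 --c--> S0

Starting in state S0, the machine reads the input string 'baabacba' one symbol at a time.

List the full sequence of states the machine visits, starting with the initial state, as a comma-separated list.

Answer: S0, S0, S0, S0, S0, S0, S0, S0, S0

Derivation:
Start: S0
  read 'b': S0 --b--> S0
  read 'a': S0 --a--> S0
  read 'a': S0 --a--> S0
  read 'b': S0 --b--> S0
  read 'a': S0 --a--> S0
  read 'c': S0 --c--> S0
  read 'b': S0 --b--> S0
  read 'a': S0 --a--> S0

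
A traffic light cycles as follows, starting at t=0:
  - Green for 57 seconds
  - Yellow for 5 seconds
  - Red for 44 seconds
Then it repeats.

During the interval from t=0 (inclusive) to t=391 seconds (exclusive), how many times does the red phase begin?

Cycle = 57+5+44 = 106s
red phase starts at t = k*106 + 62 for k=0,1,2,...
Need k*106+62 < 391 → k < 3.104
k ∈ {0, ..., 3} → 4 starts

Answer: 4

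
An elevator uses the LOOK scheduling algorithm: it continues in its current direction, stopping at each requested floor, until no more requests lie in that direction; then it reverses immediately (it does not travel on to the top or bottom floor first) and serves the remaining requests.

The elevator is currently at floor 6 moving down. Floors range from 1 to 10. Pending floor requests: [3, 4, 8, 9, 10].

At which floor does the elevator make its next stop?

Answer: 4

Derivation:
Current floor: 6, direction: down
Requests above: [8, 9, 10]
Requests below: [3, 4]
Moving down and requests lie below → nearest below is max([3, 4]) = 4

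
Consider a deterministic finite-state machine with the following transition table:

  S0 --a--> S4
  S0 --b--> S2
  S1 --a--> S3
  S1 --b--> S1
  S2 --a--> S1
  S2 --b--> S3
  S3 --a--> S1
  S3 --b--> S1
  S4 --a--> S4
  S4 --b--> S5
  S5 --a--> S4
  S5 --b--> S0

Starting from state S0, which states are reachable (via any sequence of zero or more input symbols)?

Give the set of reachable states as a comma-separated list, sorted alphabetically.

BFS from S0:
  visit S0: S0--a-->S4 (new), S0--b-->S2 (new)
  visit S4: S4--a-->S4 (seen), S4--b-->S5 (new)
  visit S2: S2--a-->S1 (new), S2--b-->S3 (new)
  visit S5: S5--a-->S4 (seen), S5--b-->S0 (seen)
  visit S1: S1--a-->S3 (seen), S1--b-->S1 (seen)
  visit S3: S3--a-->S1 (seen), S3--b-->S1 (seen)

Answer: S0, S1, S2, S3, S4, S5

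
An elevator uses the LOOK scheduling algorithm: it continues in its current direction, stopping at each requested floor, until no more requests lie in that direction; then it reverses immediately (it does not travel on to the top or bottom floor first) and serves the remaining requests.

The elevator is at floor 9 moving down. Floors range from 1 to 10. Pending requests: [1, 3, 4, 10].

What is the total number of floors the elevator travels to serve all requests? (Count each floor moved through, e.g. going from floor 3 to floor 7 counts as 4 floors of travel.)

Start at floor 9 moving down, LOOK stop order: [4, 3, 1, 10]
  9 → 4: |4-9| = 5, total = 5
  4 → 3: |3-4| = 1, total = 6
  3 → 1: |1-3| = 2, total = 8
  1 → 10: |10-1| = 9, total = 17

Answer: 17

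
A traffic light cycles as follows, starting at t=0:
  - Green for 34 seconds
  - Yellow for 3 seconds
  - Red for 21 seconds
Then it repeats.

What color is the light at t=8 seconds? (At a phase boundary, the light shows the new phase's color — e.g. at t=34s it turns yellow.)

Answer: green

Derivation:
Cycle length = 34 + 3 + 21 = 58s
t = 8, phase_t = 8 mod 58 = 8
8 < 34 (green end) → GREEN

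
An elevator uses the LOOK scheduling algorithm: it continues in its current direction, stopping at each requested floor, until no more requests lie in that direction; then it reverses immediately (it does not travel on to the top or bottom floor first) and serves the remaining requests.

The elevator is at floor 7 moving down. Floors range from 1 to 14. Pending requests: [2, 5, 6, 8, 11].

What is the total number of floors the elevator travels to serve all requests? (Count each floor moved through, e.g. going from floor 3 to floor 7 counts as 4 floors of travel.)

Answer: 14

Derivation:
Start at floor 7 moving down, LOOK stop order: [6, 5, 2, 8, 11]
  7 → 6: |6-7| = 1, total = 1
  6 → 5: |5-6| = 1, total = 2
  5 → 2: |2-5| = 3, total = 5
  2 → 8: |8-2| = 6, total = 11
  8 → 11: |11-8| = 3, total = 14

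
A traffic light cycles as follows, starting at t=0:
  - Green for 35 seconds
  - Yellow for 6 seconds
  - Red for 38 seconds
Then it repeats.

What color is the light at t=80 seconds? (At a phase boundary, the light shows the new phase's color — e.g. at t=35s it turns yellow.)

Answer: green

Derivation:
Cycle length = 35 + 6 + 38 = 79s
t = 80, phase_t = 80 mod 79 = 1
1 < 35 (green end) → GREEN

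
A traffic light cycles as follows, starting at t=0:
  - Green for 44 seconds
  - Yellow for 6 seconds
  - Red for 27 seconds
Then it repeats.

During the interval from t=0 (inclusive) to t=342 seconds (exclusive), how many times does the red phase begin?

Cycle = 44+6+27 = 77s
red phase starts at t = k*77 + 50 for k=0,1,2,...
Need k*77+50 < 342 → k < 3.792
k ∈ {0, ..., 3} → 4 starts

Answer: 4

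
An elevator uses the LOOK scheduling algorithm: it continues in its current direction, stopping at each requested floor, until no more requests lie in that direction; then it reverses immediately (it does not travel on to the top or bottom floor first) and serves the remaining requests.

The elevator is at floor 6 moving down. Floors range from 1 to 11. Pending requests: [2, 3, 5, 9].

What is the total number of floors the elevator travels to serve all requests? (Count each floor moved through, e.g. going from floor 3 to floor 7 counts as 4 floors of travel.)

Answer: 11

Derivation:
Start at floor 6 moving down, LOOK stop order: [5, 3, 2, 9]
  6 → 5: |5-6| = 1, total = 1
  5 → 3: |3-5| = 2, total = 3
  3 → 2: |2-3| = 1, total = 4
  2 → 9: |9-2| = 7, total = 11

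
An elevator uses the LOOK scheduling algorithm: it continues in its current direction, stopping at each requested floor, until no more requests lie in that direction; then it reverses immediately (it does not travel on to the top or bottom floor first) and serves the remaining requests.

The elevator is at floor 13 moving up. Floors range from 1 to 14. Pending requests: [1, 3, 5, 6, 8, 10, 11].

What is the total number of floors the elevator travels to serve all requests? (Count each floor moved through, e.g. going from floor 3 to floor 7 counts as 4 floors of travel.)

Answer: 12

Derivation:
Start at floor 13 moving up, LOOK stop order: [11, 10, 8, 6, 5, 3, 1]
  13 → 11: |11-13| = 2, total = 2
  11 → 10: |10-11| = 1, total = 3
  10 → 8: |8-10| = 2, total = 5
  8 → 6: |6-8| = 2, total = 7
  6 → 5: |5-6| = 1, total = 8
  5 → 3: |3-5| = 2, total = 10
  3 → 1: |1-3| = 2, total = 12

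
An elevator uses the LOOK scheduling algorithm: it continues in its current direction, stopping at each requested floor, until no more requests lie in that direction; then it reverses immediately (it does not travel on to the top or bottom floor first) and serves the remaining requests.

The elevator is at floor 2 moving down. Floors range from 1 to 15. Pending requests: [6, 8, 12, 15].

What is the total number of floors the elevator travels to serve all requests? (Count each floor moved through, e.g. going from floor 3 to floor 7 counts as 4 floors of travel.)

Start at floor 2 moving down, LOOK stop order: [6, 8, 12, 15]
  2 → 6: |6-2| = 4, total = 4
  6 → 8: |8-6| = 2, total = 6
  8 → 12: |12-8| = 4, total = 10
  12 → 15: |15-12| = 3, total = 13

Answer: 13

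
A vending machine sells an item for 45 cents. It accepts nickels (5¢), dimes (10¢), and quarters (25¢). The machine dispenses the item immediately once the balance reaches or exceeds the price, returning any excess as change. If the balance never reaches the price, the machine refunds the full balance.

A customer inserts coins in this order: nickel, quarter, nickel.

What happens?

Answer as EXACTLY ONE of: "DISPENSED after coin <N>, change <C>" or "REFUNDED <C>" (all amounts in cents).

Price: 45¢
Coin 1 (nickel, 5¢): balance = 5¢
Coin 2 (quarter, 25¢): balance = 30¢
Coin 3 (nickel, 5¢): balance = 35¢
All coins inserted, balance 35¢ < price 45¢ → REFUND 35¢

Answer: REFUNDED 35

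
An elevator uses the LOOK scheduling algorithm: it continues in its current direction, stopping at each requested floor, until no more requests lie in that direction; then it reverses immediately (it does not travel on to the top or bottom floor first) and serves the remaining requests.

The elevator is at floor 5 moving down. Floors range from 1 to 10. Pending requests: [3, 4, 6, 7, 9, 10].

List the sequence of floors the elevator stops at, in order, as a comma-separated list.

Current: 5, moving DOWN
Serve below first (descending): [4, 3]
Then reverse, serve above (ascending): [6, 7, 9, 10]

Answer: 4, 3, 6, 7, 9, 10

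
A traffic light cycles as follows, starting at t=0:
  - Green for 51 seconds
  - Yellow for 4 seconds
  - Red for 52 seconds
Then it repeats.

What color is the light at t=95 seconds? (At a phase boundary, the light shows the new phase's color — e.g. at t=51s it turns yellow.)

Cycle length = 51 + 4 + 52 = 107s
t = 95, phase_t = 95 mod 107 = 95
95 >= 55 → RED

Answer: red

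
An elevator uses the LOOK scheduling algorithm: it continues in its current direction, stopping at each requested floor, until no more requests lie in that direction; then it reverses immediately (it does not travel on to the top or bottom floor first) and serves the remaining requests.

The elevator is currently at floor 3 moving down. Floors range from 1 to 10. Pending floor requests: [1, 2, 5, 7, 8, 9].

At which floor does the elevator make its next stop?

Current floor: 3, direction: down
Requests above: [5, 7, 8, 9]
Requests below: [1, 2]
Moving down and requests lie below → nearest below is max([1, 2]) = 2

Answer: 2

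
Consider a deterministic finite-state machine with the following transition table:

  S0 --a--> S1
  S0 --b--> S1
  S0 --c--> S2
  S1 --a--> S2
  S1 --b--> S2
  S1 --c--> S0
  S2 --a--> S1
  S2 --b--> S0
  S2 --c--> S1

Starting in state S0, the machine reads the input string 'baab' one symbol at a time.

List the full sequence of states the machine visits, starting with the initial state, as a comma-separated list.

Start: S0
  read 'b': S0 --b--> S1
  read 'a': S1 --a--> S2
  read 'a': S2 --a--> S1
  read 'b': S1 --b--> S2

Answer: S0, S1, S2, S1, S2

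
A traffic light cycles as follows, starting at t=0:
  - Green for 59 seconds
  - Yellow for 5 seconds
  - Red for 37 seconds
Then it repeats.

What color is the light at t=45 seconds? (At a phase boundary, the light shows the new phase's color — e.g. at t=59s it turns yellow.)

Cycle length = 59 + 5 + 37 = 101s
t = 45, phase_t = 45 mod 101 = 45
45 < 59 (green end) → GREEN

Answer: green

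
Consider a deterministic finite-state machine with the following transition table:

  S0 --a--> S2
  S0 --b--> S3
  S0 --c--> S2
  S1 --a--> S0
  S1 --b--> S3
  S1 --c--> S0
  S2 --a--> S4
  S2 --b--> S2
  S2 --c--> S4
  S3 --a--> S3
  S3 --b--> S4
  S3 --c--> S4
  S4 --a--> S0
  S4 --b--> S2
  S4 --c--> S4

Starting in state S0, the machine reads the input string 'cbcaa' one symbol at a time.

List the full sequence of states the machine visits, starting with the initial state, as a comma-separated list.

Answer: S0, S2, S2, S4, S0, S2

Derivation:
Start: S0
  read 'c': S0 --c--> S2
  read 'b': S2 --b--> S2
  read 'c': S2 --c--> S4
  read 'a': S4 --a--> S0
  read 'a': S0 --a--> S2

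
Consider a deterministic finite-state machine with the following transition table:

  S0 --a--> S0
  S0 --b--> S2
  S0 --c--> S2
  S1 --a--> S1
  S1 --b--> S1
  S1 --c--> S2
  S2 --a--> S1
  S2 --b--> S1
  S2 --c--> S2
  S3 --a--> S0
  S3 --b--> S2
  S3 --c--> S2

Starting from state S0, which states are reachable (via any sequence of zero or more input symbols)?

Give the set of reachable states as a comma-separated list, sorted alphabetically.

BFS from S0:
  visit S0: S0--a-->S0 (seen), S0--b-->S2 (new), S0--c-->S2 (seen)
  visit S2: S2--a-->S1 (new), S2--b-->S1 (seen), S2--c-->S2 (seen)
  visit S1: S1--a-->S1 (seen), S1--b-->S1 (seen), S1--c-->S2 (seen)

Answer: S0, S1, S2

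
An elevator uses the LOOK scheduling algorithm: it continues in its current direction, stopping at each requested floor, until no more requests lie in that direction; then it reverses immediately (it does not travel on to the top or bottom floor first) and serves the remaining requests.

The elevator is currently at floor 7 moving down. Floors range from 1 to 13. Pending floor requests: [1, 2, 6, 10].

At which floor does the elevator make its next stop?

Answer: 6

Derivation:
Current floor: 7, direction: down
Requests above: [10]
Requests below: [1, 2, 6]
Moving down and requests lie below → nearest below is max([1, 2, 6]) = 6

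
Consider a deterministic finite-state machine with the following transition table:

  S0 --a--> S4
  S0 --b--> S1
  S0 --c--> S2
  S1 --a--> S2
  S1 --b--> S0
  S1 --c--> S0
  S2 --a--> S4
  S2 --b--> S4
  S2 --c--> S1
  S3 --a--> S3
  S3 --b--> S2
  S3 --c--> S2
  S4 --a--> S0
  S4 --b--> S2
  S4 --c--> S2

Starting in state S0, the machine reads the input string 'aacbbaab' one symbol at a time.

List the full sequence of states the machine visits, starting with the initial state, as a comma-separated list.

Answer: S0, S4, S0, S2, S4, S2, S4, S0, S1

Derivation:
Start: S0
  read 'a': S0 --a--> S4
  read 'a': S4 --a--> S0
  read 'c': S0 --c--> S2
  read 'b': S2 --b--> S4
  read 'b': S4 --b--> S2
  read 'a': S2 --a--> S4
  read 'a': S4 --a--> S0
  read 'b': S0 --b--> S1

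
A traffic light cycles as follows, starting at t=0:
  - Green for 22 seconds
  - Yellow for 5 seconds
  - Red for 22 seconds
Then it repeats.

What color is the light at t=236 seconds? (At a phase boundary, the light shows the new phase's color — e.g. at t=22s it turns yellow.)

Cycle length = 22 + 5 + 22 = 49s
t = 236, phase_t = 236 mod 49 = 40
40 >= 27 → RED

Answer: red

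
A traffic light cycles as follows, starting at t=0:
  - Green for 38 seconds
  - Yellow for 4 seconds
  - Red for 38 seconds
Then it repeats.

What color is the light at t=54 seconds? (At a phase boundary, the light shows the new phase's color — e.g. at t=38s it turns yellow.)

Cycle length = 38 + 4 + 38 = 80s
t = 54, phase_t = 54 mod 80 = 54
54 >= 42 → RED

Answer: red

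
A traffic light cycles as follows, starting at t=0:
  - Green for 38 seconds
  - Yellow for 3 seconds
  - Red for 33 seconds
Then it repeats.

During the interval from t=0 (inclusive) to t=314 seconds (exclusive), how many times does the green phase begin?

Cycle = 38+3+33 = 74s
green phase starts at t = k*74 + 0 for k=0,1,2,...
Need k*74+0 < 314 → k < 4.243
k ∈ {0, ..., 4} → 5 starts

Answer: 5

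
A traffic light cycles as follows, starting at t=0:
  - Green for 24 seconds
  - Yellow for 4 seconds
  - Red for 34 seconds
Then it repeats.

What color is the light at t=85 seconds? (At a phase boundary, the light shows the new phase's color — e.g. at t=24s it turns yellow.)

Cycle length = 24 + 4 + 34 = 62s
t = 85, phase_t = 85 mod 62 = 23
23 < 24 (green end) → GREEN

Answer: green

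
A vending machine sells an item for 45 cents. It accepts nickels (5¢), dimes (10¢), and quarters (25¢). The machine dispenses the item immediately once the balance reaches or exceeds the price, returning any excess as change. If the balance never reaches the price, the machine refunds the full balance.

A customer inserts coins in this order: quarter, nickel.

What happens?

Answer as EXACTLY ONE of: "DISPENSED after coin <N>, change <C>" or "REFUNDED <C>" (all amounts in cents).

Price: 45¢
Coin 1 (quarter, 25¢): balance = 25¢
Coin 2 (nickel, 5¢): balance = 30¢
All coins inserted, balance 30¢ < price 45¢ → REFUND 30¢

Answer: REFUNDED 30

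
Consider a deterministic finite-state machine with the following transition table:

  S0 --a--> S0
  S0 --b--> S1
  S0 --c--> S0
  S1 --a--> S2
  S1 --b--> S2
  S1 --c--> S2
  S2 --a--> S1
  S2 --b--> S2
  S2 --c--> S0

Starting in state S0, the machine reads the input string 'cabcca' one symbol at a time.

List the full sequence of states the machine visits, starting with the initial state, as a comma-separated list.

Start: S0
  read 'c': S0 --c--> S0
  read 'a': S0 --a--> S0
  read 'b': S0 --b--> S1
  read 'c': S1 --c--> S2
  read 'c': S2 --c--> S0
  read 'a': S0 --a--> S0

Answer: S0, S0, S0, S1, S2, S0, S0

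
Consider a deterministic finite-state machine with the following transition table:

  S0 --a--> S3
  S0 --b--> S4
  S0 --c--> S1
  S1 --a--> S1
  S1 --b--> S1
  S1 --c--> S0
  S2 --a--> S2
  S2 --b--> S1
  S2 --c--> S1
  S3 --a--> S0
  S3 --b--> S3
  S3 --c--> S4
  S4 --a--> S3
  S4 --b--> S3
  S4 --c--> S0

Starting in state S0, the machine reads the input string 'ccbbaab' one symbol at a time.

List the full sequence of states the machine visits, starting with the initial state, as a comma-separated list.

Start: S0
  read 'c': S0 --c--> S1
  read 'c': S1 --c--> S0
  read 'b': S0 --b--> S4
  read 'b': S4 --b--> S3
  read 'a': S3 --a--> S0
  read 'a': S0 --a--> S3
  read 'b': S3 --b--> S3

Answer: S0, S1, S0, S4, S3, S0, S3, S3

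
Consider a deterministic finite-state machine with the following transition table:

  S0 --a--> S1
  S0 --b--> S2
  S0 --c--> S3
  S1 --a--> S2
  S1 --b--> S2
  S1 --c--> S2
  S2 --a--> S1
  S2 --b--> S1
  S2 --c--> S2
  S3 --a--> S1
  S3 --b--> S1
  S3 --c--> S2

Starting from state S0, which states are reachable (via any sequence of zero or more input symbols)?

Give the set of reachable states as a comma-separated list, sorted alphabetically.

BFS from S0:
  visit S0: S0--a-->S1 (new), S0--b-->S2 (new), S0--c-->S3 (new)
  visit S1: S1--a-->S2 (seen), S1--b-->S2 (seen), S1--c-->S2 (seen)
  visit S2: S2--a-->S1 (seen), S2--b-->S1 (seen), S2--c-->S2 (seen)
  visit S3: S3--a-->S1 (seen), S3--b-->S1 (seen), S3--c-->S2 (seen)

Answer: S0, S1, S2, S3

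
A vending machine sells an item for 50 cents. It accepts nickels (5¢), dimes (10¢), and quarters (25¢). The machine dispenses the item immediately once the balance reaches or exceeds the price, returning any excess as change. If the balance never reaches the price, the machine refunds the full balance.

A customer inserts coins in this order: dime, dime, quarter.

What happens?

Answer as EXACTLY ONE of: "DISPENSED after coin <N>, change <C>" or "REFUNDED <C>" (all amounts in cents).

Price: 50¢
Coin 1 (dime, 10¢): balance = 10¢
Coin 2 (dime, 10¢): balance = 20¢
Coin 3 (quarter, 25¢): balance = 45¢
All coins inserted, balance 45¢ < price 50¢ → REFUND 45¢

Answer: REFUNDED 45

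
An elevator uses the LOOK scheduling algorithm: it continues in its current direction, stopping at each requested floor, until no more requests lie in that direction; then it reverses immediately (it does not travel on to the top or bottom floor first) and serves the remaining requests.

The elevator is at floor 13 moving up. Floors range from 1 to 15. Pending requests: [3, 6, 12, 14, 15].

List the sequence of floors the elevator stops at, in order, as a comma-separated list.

Answer: 14, 15, 12, 6, 3

Derivation:
Current: 13, moving UP
Serve above first (ascending): [14, 15]
Then reverse, serve below (descending): [12, 6, 3]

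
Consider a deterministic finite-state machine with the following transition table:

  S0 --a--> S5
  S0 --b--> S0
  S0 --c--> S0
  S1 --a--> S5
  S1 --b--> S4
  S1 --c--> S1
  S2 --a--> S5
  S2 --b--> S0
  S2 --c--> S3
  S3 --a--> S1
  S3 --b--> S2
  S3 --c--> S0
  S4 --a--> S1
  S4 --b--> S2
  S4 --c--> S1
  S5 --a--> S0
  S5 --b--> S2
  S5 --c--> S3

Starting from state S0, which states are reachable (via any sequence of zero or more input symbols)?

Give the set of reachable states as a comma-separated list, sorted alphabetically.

BFS from S0:
  visit S0: S0--a-->S5 (new), S0--b-->S0 (seen), S0--c-->S0 (seen)
  visit S5: S5--a-->S0 (seen), S5--b-->S2 (new), S5--c-->S3 (new)
  visit S2: S2--a-->S5 (seen), S2--b-->S0 (seen), S2--c-->S3 (seen)
  visit S3: S3--a-->S1 (new), S3--b-->S2 (seen), S3--c-->S0 (seen)
  visit S1: S1--a-->S5 (seen), S1--b-->S4 (new), S1--c-->S1 (seen)
  visit S4: S4--a-->S1 (seen), S4--b-->S2 (seen), S4--c-->S1 (seen)

Answer: S0, S1, S2, S3, S4, S5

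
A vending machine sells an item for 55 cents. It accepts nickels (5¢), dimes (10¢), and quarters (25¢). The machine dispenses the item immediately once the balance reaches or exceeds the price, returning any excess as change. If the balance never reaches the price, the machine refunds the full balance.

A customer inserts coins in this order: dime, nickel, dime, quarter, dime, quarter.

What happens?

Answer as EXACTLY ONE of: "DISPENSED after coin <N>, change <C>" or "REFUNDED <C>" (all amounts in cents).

Answer: DISPENSED after coin 5, change 5

Derivation:
Price: 55¢
Coin 1 (dime, 10¢): balance = 10¢
Coin 2 (nickel, 5¢): balance = 15¢
Coin 3 (dime, 10¢): balance = 25¢
Coin 4 (quarter, 25¢): balance = 50¢
Coin 5 (dime, 10¢): balance = 60¢
  → balance >= price → DISPENSE, change = 60 - 55 = 5¢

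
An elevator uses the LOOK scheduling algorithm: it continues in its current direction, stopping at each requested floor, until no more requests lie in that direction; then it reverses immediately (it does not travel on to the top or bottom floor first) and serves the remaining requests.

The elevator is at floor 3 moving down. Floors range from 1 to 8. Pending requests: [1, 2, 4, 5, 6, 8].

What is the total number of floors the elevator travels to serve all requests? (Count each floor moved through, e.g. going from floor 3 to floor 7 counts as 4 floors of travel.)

Start at floor 3 moving down, LOOK stop order: [2, 1, 4, 5, 6, 8]
  3 → 2: |2-3| = 1, total = 1
  2 → 1: |1-2| = 1, total = 2
  1 → 4: |4-1| = 3, total = 5
  4 → 5: |5-4| = 1, total = 6
  5 → 6: |6-5| = 1, total = 7
  6 → 8: |8-6| = 2, total = 9

Answer: 9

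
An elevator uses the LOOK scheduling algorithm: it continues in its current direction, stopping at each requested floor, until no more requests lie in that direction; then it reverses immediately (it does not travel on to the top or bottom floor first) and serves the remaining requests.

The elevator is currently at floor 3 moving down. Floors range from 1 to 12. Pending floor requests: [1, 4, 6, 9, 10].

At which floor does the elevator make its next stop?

Answer: 1

Derivation:
Current floor: 3, direction: down
Requests above: [4, 6, 9, 10]
Requests below: [1]
Moving down and requests lie below → nearest below is max([1]) = 1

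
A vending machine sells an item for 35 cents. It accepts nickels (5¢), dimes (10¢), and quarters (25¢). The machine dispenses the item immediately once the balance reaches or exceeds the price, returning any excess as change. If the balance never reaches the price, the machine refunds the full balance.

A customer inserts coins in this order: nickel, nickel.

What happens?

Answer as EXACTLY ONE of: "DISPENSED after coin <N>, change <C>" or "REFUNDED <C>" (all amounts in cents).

Price: 35¢
Coin 1 (nickel, 5¢): balance = 5¢
Coin 2 (nickel, 5¢): balance = 10¢
All coins inserted, balance 10¢ < price 35¢ → REFUND 10¢

Answer: REFUNDED 10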